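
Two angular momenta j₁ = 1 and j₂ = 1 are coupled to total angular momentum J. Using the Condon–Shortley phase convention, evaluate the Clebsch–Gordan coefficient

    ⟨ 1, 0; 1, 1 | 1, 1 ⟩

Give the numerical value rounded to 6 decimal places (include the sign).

−√(1/2) ≈ -0.707107

triangle: 1!*1!*1!/4! = 1/24
(j±m)!: 1!*1!*2!*0!*2!*0! = 4
prefactor² = (2J+1)*Δ*N² = 1/2
  k=1: −1/(1!*0!*0!*1!*1!*0!) = -1
Σ = -1  ⇒  CG² = 1/2*(-1)² = 1/2
CG = −√(1/2) = -0.707107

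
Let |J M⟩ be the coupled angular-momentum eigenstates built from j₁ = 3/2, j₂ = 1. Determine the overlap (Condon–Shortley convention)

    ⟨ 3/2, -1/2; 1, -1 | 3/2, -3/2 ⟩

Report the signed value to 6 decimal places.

√[4·1!2!1!/5! · 1!2!0!2!0!3!] = √(8/5)
  +(−1)^0/∏(0,1,2,0,0,1)! = 1/2  (running 1/2)
⟨..|..⟩ = √(8/5)·(1/2) = +0.632456

+√(2/5) ≈ +0.632456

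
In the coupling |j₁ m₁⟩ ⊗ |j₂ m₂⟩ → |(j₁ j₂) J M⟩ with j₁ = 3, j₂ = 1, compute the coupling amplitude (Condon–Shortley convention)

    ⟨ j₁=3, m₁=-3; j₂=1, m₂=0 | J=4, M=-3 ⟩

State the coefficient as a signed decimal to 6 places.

triangle: 0!×6!×2!/9! = 1440/362880
(j±m)!: 0!×6!×1!×1!×1!×7! = 3628800
prefactor² = (2J+1)×Δ×N² = 129600
  k=0: +1/(0!×0!×6!×1!×0!×1!) = 1/720
Σ = 1/720  ⇒  CG² = 129600×1/720² = 1/4
CG = +√(1/4) = +0.500000

+0.500000  (= +√(1/4))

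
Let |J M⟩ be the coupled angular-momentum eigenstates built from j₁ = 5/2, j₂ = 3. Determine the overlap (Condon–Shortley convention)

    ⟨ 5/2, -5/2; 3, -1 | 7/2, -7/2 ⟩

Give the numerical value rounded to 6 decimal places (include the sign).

+√(2/9) ≈ +0.471405

j₁+j₂−J=2  J+j₁−j₂=3  J−j₁+j₂=4  j₁+j₂+J+1=10
(j₁±m₁, j₂±m₂, J±M) = (0,5,2,4,0,7)
P² = 18432
sum k=2..2:
  [2] +1/288 = 1/288
S = 1/288
C² = P²·S² = 2/9 ; C = +0.471405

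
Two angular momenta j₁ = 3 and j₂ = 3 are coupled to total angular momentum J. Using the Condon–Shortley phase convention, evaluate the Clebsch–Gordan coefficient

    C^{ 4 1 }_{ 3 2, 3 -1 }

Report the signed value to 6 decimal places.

triangle: 2!×4!×4!/11! = 1152/39916800
(j±m)!: 5!×1!×2!×4!×5!×3! = 4147200
prefactor² = (2J+1)×Δ×N² = 82944/77
  k=0: +1/(0!×2!×1!×2!×3!×2!) = 1/48
  k=1: −1/(1!×1!×0!×1!×4!×3!) = -1/144
Σ = 1/72  ⇒  CG² = 82944/77×1/72² = 16/77
CG = +√(16/77) = +0.455842

+0.455842  (= +√(16/77))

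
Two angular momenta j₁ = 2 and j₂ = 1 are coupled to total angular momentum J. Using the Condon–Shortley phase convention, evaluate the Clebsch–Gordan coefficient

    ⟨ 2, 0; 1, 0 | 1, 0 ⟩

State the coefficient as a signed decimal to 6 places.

triangle: 2!·2!·0!/5! = 4/120
(j±m)!: 2!·2!·1!·1!·1!·1! = 4
prefactor² = (2J+1)·Δ·N² = 2/5
  k=1: −1/(1!·1!·1!·0!·1!·0!) = -1
Σ = -1  ⇒  CG² = 2/5·(-1)² = 2/5
CG = −√(2/5) = -0.632456

-0.632456  (= −√(2/5))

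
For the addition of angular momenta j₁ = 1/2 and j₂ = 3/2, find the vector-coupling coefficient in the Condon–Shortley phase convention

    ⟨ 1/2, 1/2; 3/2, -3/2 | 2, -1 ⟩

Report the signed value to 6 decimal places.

+0.500000  (= +√(1/4))

triangle: 0!*1!*3!/5! = 6/120
(j±m)!: 1!*0!*0!*3!*1!*3! = 36
prefactor² = (2J+1)*Δ*N² = 9
  k=0: +1/(0!*0!*0!*0!*1!*3!) = 1/6
Σ = 1/6  ⇒  CG² = 9*1/6² = 1/4
CG = +√(1/4) = +0.500000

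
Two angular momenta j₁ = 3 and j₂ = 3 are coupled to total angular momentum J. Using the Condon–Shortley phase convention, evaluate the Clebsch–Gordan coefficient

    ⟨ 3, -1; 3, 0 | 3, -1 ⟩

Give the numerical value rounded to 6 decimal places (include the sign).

triangle: 3!*3!*3!/10! = 216/3628800
(j±m)!: 2!*4!*3!*3!*2!*4! = 82944
prefactor² = (2J+1)*Δ*N² = 864/25
  k=1: −1/(1!*2!*3!*2!*0!*1!) = -1/24
  k=2: +1/(2!*1!*2!*1!*1!*2!) = 1/8
  k=3: −1/(3!*0!*1!*0!*2!*3!) = -1/72
Σ = 5/72  ⇒  CG² = 864/25*5/72² = 1/6
CG = +√(1/6) = +0.408248

+√(1/6) ≈ +0.408248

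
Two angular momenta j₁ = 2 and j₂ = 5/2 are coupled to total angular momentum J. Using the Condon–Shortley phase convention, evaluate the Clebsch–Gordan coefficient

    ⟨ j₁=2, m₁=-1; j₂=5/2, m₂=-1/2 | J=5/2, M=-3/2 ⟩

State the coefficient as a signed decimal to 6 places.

j₁+j₂−J=2  J+j₁−j₂=2  J−j₁+j₂=3  j₁+j₂+J+1=8
(j₁±m₁, j₂±m₂, J±M) = (1,3,2,3,1,4)
P² = 216/35
sum k=1..2:
  [1] −1/4 = -1/4
  [2] +1/12 = 1/12
S = -1/6
C² = P²·S² = 6/35 ; C = -0.414039

-0.414039  (= −√(6/35))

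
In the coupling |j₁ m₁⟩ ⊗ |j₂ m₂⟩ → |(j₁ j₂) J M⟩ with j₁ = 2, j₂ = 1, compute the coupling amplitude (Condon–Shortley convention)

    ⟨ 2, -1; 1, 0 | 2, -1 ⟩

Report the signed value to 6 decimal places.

-0.408248

√[5·1!3!1!/6! · 1!3!1!1!1!3!] = √(3/2)
  +(−1)^0/∏(0,1,3,1,0,0)! = 1/6  (running 1/6)
  +(−1)^1/∏(1,0,2,0,1,1)! = -1/2  (running -1/3)
⟨..|..⟩ = √(3/2)·(-1/3) = -0.408248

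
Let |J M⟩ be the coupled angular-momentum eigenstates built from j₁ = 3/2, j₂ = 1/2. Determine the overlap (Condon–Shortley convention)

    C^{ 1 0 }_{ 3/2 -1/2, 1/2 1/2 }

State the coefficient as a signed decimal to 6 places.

-0.707107

triangle: 1!×2!×0!/4! = 2/24
(j±m)!: 1!×2!×1!×0!×1!×1! = 2
prefactor² = (2J+1)×Δ×N² = 1/2
  k=1: −1/(1!×0!×1!×0!×1!×0!) = -1
Σ = -1  ⇒  CG² = 1/2×(-1)² = 1/2
CG = −√(1/2) = -0.707107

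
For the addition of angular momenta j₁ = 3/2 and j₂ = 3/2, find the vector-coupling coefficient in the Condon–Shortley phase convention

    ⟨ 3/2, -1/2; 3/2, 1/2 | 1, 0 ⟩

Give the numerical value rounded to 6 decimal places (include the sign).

−√(1/20) ≈ -0.223607

√[3·2!1!1!/5! · 1!2!2!1!1!1!] = √(1/5)
  +(−1)^1/∏(1,1,1,1,0,0)! = -1  (running -1)
  +(−1)^2/∏(2,0,0,0,1,1)! = 1/2  (running -1/2)
⟨..|..⟩ = √(1/5)·(-1/2) = -0.223607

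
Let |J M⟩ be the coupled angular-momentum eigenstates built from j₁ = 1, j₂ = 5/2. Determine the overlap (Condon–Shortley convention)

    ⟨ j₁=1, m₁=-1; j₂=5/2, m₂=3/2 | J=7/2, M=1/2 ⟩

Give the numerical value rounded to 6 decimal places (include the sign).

j₁+j₂−J=0  J+j₁−j₂=2  J−j₁+j₂=5  j₁+j₂+J+1=8
(j₁±m₁, j₂±m₂, J±M) = (0,2,4,1,4,3)
P² = 2304/7
sum k=0..0:
  [0] +1/48 = 1/48
S = 1/48
C² = P²·S² = 1/7 ; C = +0.377964

+0.377964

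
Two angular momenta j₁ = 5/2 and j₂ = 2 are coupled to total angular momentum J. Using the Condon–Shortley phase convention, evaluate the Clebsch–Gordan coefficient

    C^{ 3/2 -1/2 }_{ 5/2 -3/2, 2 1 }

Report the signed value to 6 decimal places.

+0.138013  (= +√(2/105))

triangle: 3!×2!×1!/7! = 12/5040
(j±m)!: 1!×4!×3!×1!×1!×2! = 288
prefactor² = (2J+1)×Δ×N² = 96/35
  k=2: +1/(2!×1!×2!×1!×0!×0!) = 1/4
  k=3: −1/(3!×0!×1!×0!×1!×1!) = -1/6
Σ = 1/12  ⇒  CG² = 96/35×1/12² = 2/105
CG = +√(2/105) = +0.138013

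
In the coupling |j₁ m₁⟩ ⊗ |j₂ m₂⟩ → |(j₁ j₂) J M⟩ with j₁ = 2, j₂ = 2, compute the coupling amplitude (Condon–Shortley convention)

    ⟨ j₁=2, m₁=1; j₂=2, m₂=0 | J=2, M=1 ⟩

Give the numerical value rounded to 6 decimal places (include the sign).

-0.267261

triangle: 2!·2!·2!/7! = 8/5040
(j±m)!: 3!·1!·2!·2!·3!·1! = 144
prefactor² = (2J+1)·Δ·N² = 8/7
  k=0: +1/(0!·2!·1!·2!·1!·0!) = 1/4
  k=1: −1/(1!·1!·0!·1!·2!·1!) = -1/2
Σ = -1/4  ⇒  CG² = 8/7·(-1/4)² = 1/14
CG = −√(1/14) = -0.267261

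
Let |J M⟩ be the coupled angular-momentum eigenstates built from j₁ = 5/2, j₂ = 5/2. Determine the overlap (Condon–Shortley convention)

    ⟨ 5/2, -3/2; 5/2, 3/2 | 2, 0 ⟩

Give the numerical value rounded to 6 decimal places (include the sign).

triangle: 3!*2!*2!/8! = 24/40320
(j±m)!: 1!*4!*4!*1!*2!*2! = 2304
prefactor² = (2J+1)*Δ*N² = 48/7
  k=2: +1/(2!*1!*2!*2!*0!*0!) = 1/8
  k=3: −1/(3!*0!*1!*1!*1!*1!) = -1/6
Σ = -1/24  ⇒  CG² = 48/7*(-1/24)² = 1/84
CG = −√(1/84) = -0.109109

-0.109109  (= −√(1/84))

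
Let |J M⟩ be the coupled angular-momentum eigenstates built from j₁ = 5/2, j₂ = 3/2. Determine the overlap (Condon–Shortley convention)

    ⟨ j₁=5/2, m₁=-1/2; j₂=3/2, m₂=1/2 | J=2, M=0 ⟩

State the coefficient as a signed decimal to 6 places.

j₁+j₂−J=2  J+j₁−j₂=3  J−j₁+j₂=1  j₁+j₂+J+1=7
(j₁±m₁, j₂±m₂, J±M) = (2,3,2,1,2,2)
P² = 8/7
sum k=1..2:
  [1] −1/2 = -1/2
  [2] +1/4 = 1/4
S = -1/4
C² = P²·S² = 1/14 ; C = -0.267261

-0.267261  (= −√(1/14))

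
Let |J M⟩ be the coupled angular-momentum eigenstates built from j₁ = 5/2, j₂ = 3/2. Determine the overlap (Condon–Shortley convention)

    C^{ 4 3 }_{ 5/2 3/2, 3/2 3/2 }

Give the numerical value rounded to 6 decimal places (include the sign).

+√(5/8) = +0.790569

j₁+j₂−J=0  J+j₁−j₂=5  J−j₁+j₂=3  j₁+j₂+J+1=9
(j₁±m₁, j₂±m₂, J±M) = (4,1,3,0,7,1)
P² = 12960
sum k=0..0:
  [0] +1/144 = 1/144
S = 1/144
C² = P²·S² = 5/8 ; C = +0.790569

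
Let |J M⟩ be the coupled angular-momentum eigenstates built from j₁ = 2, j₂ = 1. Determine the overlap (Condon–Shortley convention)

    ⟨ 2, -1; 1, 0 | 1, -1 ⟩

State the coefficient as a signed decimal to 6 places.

j₁+j₂−J=2  J+j₁−j₂=2  J−j₁+j₂=0  j₁+j₂+J+1=5
(j₁±m₁, j₂±m₂, J±M) = (1,3,1,1,0,2)
P² = 6/5
sum k=1..1:
  [1] −1/2 = -1/2
S = -1/2
C² = P²·S² = 3/10 ; C = -0.547723

-0.547723  (= −√(3/10))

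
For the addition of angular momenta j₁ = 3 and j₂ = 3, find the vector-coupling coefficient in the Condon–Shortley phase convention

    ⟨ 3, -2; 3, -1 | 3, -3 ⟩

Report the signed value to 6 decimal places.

+0.577350  (= +√(1/3))

triangle: 3!×3!×3!/10! = 216/3628800
(j±m)!: 1!×5!×2!×4!×0!×6! = 4147200
prefactor² = (2J+1)×Δ×N² = 1728
  k=2: +1/(2!×1!×3!×0!×0!×3!) = 1/72
Σ = 1/72  ⇒  CG² = 1728×1/72² = 1/3
CG = +√(1/3) = +0.577350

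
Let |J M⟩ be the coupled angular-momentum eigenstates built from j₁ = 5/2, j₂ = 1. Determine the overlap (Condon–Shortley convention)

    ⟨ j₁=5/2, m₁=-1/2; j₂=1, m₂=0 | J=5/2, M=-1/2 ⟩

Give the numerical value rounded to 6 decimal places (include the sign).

j₁+j₂−J=1  J+j₁−j₂=4  J−j₁+j₂=1  j₁+j₂+J+1=7
(j₁±m₁, j₂±m₂, J±M) = (2,3,1,1,2,3)
P² = 144/35
sum k=0..1:
  [0] +1/6 = 1/6
  [1] −1/4 = -1/4
S = -1/12
C² = P²·S² = 1/35 ; C = -0.169031

-0.169031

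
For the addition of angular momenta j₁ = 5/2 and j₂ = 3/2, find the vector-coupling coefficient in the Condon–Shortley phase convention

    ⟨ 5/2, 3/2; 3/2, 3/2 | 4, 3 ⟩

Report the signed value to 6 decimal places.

√[9·0!5!3!/9! · 4!1!3!0!7!1!] = √(12960)
  +(−1)^0/∏(0,0,1,3,4,0)! = 1/144  (running 1/144)
⟨..|..⟩ = √(12960)·(1/144) = +0.790569

+0.790569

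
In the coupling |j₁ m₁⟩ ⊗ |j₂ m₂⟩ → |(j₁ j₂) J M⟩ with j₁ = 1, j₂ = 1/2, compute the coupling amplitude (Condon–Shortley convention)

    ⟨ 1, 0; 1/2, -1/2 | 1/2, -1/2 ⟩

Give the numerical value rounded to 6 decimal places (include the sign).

+√(1/3) = +0.577350

√[2·1!1!0!/3! · 1!1!0!1!0!1!] = √(1/3)
  +(−1)^0/∏(0,1,1,0,0,0)! = 1  (running 1)
⟨..|..⟩ = √(1/3)·(1) = +0.577350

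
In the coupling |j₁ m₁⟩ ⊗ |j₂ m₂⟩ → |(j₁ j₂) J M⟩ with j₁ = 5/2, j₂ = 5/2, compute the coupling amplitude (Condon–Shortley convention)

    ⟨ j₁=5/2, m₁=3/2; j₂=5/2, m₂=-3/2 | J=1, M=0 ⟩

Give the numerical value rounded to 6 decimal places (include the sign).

√[3·4!1!1!/7! · 4!1!1!4!1!1!] = √(288/35)
  +(−1)^0/∏(0,4,1,1,0,0)! = 1/24  (running 1/24)
  +(−1)^1/∏(1,3,0,0,1,1)! = -1/6  (running -1/8)
⟨..|..⟩ = √(288/35)·(-1/8) = -0.358569

-0.358569  (= −√(9/70))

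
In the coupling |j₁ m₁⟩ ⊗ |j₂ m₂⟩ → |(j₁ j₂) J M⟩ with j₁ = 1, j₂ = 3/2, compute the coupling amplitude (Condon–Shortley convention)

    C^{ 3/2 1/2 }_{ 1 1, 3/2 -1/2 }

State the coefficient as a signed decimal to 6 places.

+0.730297  (= +√(8/15))

triangle: 1!*1!*2!/5! = 2/120
(j±m)!: 2!*0!*1!*2!*2!*1! = 8
prefactor² = (2J+1)*Δ*N² = 8/15
  k=0: +1/(0!*1!*0!*1!*1!*1!) = 1
Σ = 1  ⇒  CG² = 8/15*1² = 8/15
CG = +√(8/15) = +0.730297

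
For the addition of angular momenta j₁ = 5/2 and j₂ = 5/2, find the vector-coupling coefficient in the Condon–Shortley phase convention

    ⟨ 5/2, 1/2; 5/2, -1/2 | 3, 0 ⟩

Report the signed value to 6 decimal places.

j₁+j₂−J=2  J+j₁−j₂=3  J−j₁+j₂=3  j₁+j₂+J+1=9
(j₁±m₁, j₂±m₂, J±M) = (3,2,2,3,3,3)
P² = 36/5
sum k=0..2:
  [0] +1/8 = 1/8
  [1] −1/4 = -1/4
  [2] +1/72 = 1/72
S = -1/9
C² = P²·S² = 4/45 ; C = -0.298142

-0.298142  (= −√(4/45))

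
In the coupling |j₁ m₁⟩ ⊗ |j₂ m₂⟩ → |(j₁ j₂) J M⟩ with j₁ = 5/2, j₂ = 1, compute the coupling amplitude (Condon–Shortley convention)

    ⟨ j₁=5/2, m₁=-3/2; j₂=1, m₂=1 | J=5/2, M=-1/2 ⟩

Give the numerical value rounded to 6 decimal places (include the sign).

√[6·1!4!1!/7! · 1!4!2!0!2!3!] = √(576/35)
  +(−1)^1/∏(1,0,3,1,1,0)! = -1/6  (running -1/6)
⟨..|..⟩ = √(576/35)·(-1/6) = -0.676123

-0.676123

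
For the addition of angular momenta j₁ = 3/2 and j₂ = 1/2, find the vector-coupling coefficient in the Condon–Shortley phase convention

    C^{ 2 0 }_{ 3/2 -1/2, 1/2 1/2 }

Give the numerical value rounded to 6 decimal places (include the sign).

triangle: 0!×3!×1!/5! = 6/120
(j±m)!: 1!×2!×1!×0!×2!×2! = 8
prefactor² = (2J+1)×Δ×N² = 2
  k=0: +1/(0!×0!×2!×1!×1!×0!) = 1/2
Σ = 1/2  ⇒  CG² = 2×1/2² = 1/2
CG = +√(1/2) = +0.707107

+√(1/2) = +0.707107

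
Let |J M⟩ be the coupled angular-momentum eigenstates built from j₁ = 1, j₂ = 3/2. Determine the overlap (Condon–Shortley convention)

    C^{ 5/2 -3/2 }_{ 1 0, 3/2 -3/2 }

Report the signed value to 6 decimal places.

triangle: 0!*2!*3!/6! = 12/720
(j±m)!: 1!*1!*0!*3!*1!*4! = 144
prefactor² = (2J+1)*Δ*N² = 72/5
  k=0: +1/(0!*0!*1!*0!*1!*3!) = 1/6
Σ = 1/6  ⇒  CG² = 72/5*1/6² = 2/5
CG = +√(2/5) = +0.632456

+0.632456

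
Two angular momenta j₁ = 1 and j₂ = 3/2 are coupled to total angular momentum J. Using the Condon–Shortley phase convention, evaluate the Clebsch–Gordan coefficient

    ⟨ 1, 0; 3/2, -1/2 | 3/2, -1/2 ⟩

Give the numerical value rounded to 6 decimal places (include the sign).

+√(1/15) = +0.258199

triangle: 1!·1!·2!/5! = 2/120
(j±m)!: 1!·1!·1!·2!·1!·2! = 4
prefactor² = (2J+1)·Δ·N² = 4/15
  k=0: +1/(0!·1!·1!·1!·0!·1!) = 1
  k=1: −1/(1!·0!·0!·0!·1!·2!) = -1/2
Σ = 1/2  ⇒  CG² = 4/15·1/2² = 1/15
CG = +√(1/15) = +0.258199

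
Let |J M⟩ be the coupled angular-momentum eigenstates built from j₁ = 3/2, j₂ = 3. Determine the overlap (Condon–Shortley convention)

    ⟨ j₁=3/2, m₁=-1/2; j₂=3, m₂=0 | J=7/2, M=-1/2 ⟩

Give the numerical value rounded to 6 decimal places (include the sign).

−√(2/21) = -0.308607

√[8·1!2!5!/9! · 1!2!3!3!3!4!] = √(384/7)
  +(−1)^0/∏(0,1,2,3,0,2)! = 1/24  (running 1/24)
  +(−1)^1/∏(1,0,1,2,1,3)! = -1/12  (running -1/24)
⟨..|..⟩ = √(384/7)·(-1/24) = -0.308607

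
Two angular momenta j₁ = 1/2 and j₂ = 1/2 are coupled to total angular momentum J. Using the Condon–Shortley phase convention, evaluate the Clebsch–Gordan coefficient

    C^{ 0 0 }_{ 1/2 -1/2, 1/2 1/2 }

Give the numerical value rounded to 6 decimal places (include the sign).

−√(1/2) ≈ -0.707107

j₁+j₂−J=1  J+j₁−j₂=0  J−j₁+j₂=0  j₁+j₂+J+1=2
(j₁±m₁, j₂±m₂, J±M) = (0,1,1,0,0,0)
P² = 1/2
sum k=1..1:
  [1] −1/1 = -1
S = -1
C² = P²·S² = 1/2 ; C = -0.707107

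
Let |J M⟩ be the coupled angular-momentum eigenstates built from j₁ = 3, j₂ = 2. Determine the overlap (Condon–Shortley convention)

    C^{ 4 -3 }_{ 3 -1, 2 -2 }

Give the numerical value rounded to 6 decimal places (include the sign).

triangle: 1!·5!·3!/10! = 720/3628800
(j±m)!: 2!·4!·0!·4!·1!·7! = 5806080
prefactor² = (2J+1)·Δ·N² = 10368
  k=0: +1/(0!·1!·4!·0!·1!·3!) = 1/144
Σ = 1/144  ⇒  CG² = 10368·1/144² = 1/2
CG = +√(1/2) = +0.707107

+√(1/2) ≈ +0.707107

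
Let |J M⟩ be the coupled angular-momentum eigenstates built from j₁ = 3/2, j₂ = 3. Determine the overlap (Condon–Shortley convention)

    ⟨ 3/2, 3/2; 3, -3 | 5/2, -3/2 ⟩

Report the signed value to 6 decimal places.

√[6·2!1!4!/8! · 3!0!0!6!1!4!] = √(5184/7)
  +(−1)^0/∏(0,2,0,0,1,4)! = 1/48  (running 1/48)
⟨..|..⟩ = √(5184/7)·(1/48) = +0.566947

+0.566947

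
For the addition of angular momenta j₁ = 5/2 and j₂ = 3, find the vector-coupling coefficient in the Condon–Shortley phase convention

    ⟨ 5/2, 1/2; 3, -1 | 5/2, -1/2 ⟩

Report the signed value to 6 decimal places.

triangle: 3!·2!·3!/9! = 72/362880
(j±m)!: 3!·2!·2!·4!·2!·3! = 6912
prefactor² = (2J+1)·Δ·N² = 288/35
  k=0: +1/(0!·3!·2!·2!·0!·1!) = 1/24
  k=1: −1/(1!·2!·1!·1!·1!·2!) = -1/4
  k=2: +1/(2!·1!·0!·0!·2!·3!) = 1/24
Σ = -1/6  ⇒  CG² = 288/35·(-1/6)² = 8/35
CG = −√(8/35) = -0.478091

−√(8/35) ≈ -0.478091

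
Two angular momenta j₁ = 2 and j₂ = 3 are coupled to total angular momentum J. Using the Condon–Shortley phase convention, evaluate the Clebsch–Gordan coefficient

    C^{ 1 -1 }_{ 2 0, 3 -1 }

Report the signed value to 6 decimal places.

triangle: 4!·0!·2!/7! = 48/5040
(j±m)!: 2!·2!·2!·4!·0!·2! = 384
prefactor² = (2J+1)·Δ·N² = 384/35
  k=2: +1/(2!·2!·0!·0!·0!·2!) = 1/8
Σ = 1/8  ⇒  CG² = 384/35·1/8² = 6/35
CG = +√(6/35) = +0.414039

+√(6/35) ≈ +0.414039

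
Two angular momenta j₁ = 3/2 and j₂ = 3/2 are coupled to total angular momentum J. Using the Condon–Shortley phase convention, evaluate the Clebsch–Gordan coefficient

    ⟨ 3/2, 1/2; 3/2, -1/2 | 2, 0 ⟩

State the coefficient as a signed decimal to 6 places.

+0.500000

√[5·1!2!2!/6! · 2!1!1!2!2!2!] = √(4/9)
  +(−1)^0/∏(0,1,1,1,1,1)! = 1  (running 1)
  +(−1)^1/∏(1,0,0,0,2,2)! = -1/4  (running 3/4)
⟨..|..⟩ = √(4/9)·(3/4) = +0.500000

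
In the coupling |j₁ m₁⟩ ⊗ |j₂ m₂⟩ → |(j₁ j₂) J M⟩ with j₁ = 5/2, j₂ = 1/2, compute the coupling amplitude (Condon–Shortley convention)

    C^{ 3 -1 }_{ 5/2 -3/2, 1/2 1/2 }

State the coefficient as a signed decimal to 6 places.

triangle: 0!×5!×1!/7! = 120/5040
(j±m)!: 1!×4!×1!×0!×2!×4! = 1152
prefactor² = (2J+1)×Δ×N² = 192
  k=0: +1/(0!×0!×4!×1!×1!×0!) = 1/24
Σ = 1/24  ⇒  CG² = 192×1/24² = 1/3
CG = +√(1/3) = +0.577350

+0.577350  (= +√(1/3))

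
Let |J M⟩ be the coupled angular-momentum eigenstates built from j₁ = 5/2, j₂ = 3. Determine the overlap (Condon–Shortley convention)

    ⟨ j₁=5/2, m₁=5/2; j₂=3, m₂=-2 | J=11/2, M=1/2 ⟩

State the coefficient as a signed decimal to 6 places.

j₁+j₂−J=0  J+j₁−j₂=5  J−j₁+j₂=6  j₁+j₂+J+1=12
(j₁±m₁, j₂±m₂, J±M) = (5,0,1,5,6,5)
P² = 207360000/77
sum k=0..0:
  [0] +1/14400 = 1/14400
S = 1/14400
C² = P²·S² = 1/77 ; C = +0.113961

+√(1/77) ≈ +0.113961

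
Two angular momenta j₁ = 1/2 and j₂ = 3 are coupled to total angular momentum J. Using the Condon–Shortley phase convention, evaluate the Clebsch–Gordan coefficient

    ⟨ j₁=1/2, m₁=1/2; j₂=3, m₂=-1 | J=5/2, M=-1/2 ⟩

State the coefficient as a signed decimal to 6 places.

√[6·1!0!5!/7! · 1!0!2!4!2!3!] = √(576/7)
  +(−1)^0/∏(0,1,0,2,0,3)! = 1/12  (running 1/12)
⟨..|..⟩ = √(576/7)·(1/12) = +0.755929

+√(4/7) ≈ +0.755929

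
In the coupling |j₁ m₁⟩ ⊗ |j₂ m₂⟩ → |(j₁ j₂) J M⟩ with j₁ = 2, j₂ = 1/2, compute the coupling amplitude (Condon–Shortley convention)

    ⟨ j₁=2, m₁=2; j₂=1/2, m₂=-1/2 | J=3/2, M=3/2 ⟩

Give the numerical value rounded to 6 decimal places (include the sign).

+√(4/5) = +0.894427

√[4·1!3!0!/5! · 4!0!0!1!3!0!] = √(144/5)
  +(−1)^0/∏(0,1,0,0,3,0)! = 1/6  (running 1/6)
⟨..|..⟩ = √(144/5)·(1/6) = +0.894427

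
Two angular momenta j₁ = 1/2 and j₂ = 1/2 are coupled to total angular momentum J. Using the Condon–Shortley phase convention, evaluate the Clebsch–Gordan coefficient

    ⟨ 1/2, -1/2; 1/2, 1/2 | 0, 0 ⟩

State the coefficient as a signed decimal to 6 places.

−√(1/2) ≈ -0.707107

√[1·1!0!0!/2! · 0!1!1!0!0!0!] = √(1/2)
  +(−1)^1/∏(1,0,0,0,0,0)! = -1  (running -1)
⟨..|..⟩ = √(1/2)·(-1) = -0.707107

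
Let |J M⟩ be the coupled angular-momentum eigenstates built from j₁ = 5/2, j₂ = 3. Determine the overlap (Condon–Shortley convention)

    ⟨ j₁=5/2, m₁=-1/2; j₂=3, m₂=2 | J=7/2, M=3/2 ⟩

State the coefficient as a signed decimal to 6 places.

triangle: 2!×3!×4!/10! = 288/3628800
(j±m)!: 2!×3!×5!×1!×5!×2! = 345600
prefactor² = (2J+1)×Δ×N² = 1536/7
  k=1: −1/(1!×1!×2!×4!×1!×0!) = -1/48
  k=2: +1/(2!×0!×1!×3!×2!×1!) = 1/24
Σ = 1/48  ⇒  CG² = 1536/7×1/48² = 2/21
CG = +√(2/21) = +0.308607

+√(2/21) = +0.308607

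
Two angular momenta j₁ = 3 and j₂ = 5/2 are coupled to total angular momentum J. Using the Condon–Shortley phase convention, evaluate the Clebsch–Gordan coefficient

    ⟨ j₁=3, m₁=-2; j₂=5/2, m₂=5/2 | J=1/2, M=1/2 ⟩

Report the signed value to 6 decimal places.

-0.218218

√[2·5!1!0!/7! · 1!5!5!0!1!0!] = √(4800/7)
  +(−1)^5/∏(5,0,0,0,1,0)! = -1/120  (running -1/120)
⟨..|..⟩ = √(4800/7)·(-1/120) = -0.218218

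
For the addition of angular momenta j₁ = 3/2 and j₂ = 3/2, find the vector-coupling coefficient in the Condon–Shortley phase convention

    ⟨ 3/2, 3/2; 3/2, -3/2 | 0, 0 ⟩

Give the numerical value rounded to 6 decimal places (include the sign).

+0.500000

triangle: 3!×0!×0!/4! = 6/24
(j±m)!: 3!×0!×0!×3!×0!×0! = 36
prefactor² = (2J+1)×Δ×N² = 9
  k=0: +1/(0!×3!×0!×0!×0!×0!) = 1/6
Σ = 1/6  ⇒  CG² = 9×1/6² = 1/4
CG = +√(1/4) = +0.500000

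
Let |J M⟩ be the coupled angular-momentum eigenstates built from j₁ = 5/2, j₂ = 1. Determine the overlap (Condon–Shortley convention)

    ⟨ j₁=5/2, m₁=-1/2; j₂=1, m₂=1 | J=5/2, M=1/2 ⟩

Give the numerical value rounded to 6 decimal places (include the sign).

j₁+j₂−J=1  J+j₁−j₂=4  J−j₁+j₂=1  j₁+j₂+J+1=7
(j₁±m₁, j₂±m₂, J±M) = (2,3,2,0,3,2)
P² = 288/35
sum k=1..1:
  [1] −1/4 = -1/4
S = -1/4
C² = P²·S² = 18/35 ; C = -0.717137

−√(18/35) ≈ -0.717137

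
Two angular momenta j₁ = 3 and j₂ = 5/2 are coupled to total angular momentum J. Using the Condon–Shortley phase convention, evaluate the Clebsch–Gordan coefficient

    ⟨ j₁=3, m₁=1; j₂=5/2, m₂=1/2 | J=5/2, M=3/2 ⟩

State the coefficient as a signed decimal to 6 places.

-0.169031

√[6·3!3!2!/9! · 4!2!3!2!4!1!] = √(576/35)
  +(−1)^1/∏(1,2,1,2,2,0)! = -1/8  (running -1/8)
  +(−1)^2/∏(2,1,0,1,3,1)! = 1/12  (running -1/24)
⟨..|..⟩ = √(576/35)·(-1/24) = -0.169031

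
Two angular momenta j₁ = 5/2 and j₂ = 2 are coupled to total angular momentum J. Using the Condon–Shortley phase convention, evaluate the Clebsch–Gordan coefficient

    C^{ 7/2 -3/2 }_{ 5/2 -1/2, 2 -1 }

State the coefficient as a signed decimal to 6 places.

√[8·1!4!3!/9! · 2!3!1!3!2!5!] = √(384/7)
  +(−1)^0/∏(0,1,3,1,1,2)! = 1/12  (running 1/12)
  +(−1)^1/∏(1,0,2,0,2,3)! = -1/24  (running 1/24)
⟨..|..⟩ = √(384/7)·(1/24) = +0.308607

+0.308607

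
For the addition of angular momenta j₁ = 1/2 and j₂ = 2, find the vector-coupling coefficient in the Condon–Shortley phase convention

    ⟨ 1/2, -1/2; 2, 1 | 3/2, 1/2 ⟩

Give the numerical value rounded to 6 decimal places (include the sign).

−√(3/5) ≈ -0.774597

triangle: 1!·0!·3!/5! = 6/120
(j±m)!: 0!·1!·3!·1!·2!·1! = 12
prefactor² = (2J+1)·Δ·N² = 12/5
  k=1: −1/(1!·0!·0!·2!·0!·1!) = -1/2
Σ = -1/2  ⇒  CG² = 12/5·(-1/2)² = 3/5
CG = −√(3/5) = -0.774597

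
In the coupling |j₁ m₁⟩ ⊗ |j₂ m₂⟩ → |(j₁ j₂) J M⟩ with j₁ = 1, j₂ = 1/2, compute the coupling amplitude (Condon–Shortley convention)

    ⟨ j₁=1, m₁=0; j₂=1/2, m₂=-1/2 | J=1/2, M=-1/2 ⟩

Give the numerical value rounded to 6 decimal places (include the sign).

+0.577350  (= +√(1/3))

triangle: 1!·1!·0!/3! = 1/6
(j±m)!: 1!·1!·0!·1!·0!·1! = 1
prefactor² = (2J+1)·Δ·N² = 1/3
  k=0: +1/(0!·1!·1!·0!·0!·0!) = 1
Σ = 1  ⇒  CG² = 1/3·1² = 1/3
CG = +√(1/3) = +0.577350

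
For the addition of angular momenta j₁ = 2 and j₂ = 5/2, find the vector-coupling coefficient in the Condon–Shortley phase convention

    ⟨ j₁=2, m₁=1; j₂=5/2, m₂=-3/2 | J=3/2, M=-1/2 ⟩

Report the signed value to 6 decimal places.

−√(2/105) ≈ -0.138013

√[4·3!1!2!/7! · 3!1!1!4!1!2!] = √(96/35)
  +(−1)^0/∏(0,3,1,1,0,1)! = 1/6  (running 1/6)
  +(−1)^1/∏(1,2,0,0,1,2)! = -1/4  (running -1/12)
⟨..|..⟩ = √(96/35)·(-1/12) = -0.138013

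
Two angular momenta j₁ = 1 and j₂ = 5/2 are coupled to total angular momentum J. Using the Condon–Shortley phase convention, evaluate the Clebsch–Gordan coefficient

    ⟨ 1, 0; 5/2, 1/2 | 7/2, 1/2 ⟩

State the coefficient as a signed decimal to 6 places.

+0.755929

triangle: 0!×2!×5!/8! = 240/40320
(j±m)!: 1!×1!×3!×2!×4!×3! = 1728
prefactor² = (2J+1)×Δ×N² = 576/7
  k=0: +1/(0!×0!×1!×3!×1!×2!) = 1/12
Σ = 1/12  ⇒  CG² = 576/7×1/12² = 4/7
CG = +√(4/7) = +0.755929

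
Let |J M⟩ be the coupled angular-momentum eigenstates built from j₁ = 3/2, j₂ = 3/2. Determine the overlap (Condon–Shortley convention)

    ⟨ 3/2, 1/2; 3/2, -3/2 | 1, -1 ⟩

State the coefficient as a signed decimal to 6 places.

+√(3/10) ≈ +0.547723

√[3·2!1!1!/5! · 2!1!0!3!0!2!] = √(6/5)
  +(−1)^0/∏(0,2,1,0,0,1)! = 1/2  (running 1/2)
⟨..|..⟩ = √(6/5)·(1/2) = +0.547723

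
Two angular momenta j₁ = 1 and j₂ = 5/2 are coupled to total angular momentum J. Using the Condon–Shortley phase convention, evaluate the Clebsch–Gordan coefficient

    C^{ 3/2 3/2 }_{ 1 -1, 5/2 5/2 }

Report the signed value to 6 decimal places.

+0.816497

j₁+j₂−J=2  J+j₁−j₂=0  J−j₁+j₂=3  j₁+j₂+J+1=6
(j₁±m₁, j₂±m₂, J±M) = (0,2,5,0,3,0)
P² = 96
sum k=2..2:
  [2] +1/12 = 1/12
S = 1/12
C² = P²·S² = 2/3 ; C = +0.816497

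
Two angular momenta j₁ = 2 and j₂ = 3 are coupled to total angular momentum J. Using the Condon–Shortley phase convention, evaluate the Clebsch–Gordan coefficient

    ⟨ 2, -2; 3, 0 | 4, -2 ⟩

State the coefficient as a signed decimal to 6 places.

−√(3/7) ≈ -0.654654

√[9·1!3!5!/10! · 0!4!3!3!2!6!] = √(15552/7)
  +(−1)^1/∏(1,0,3,2,0,3)! = -1/72  (running -1/72)
⟨..|..⟩ = √(15552/7)·(-1/72) = -0.654654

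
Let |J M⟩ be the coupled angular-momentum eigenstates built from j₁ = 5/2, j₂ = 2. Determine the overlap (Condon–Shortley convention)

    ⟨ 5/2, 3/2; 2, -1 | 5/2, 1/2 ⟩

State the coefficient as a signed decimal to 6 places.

triangle: 2!·3!·2!/8! = 24/40320
(j±m)!: 4!·1!·1!·3!·3!·2! = 1728
prefactor² = (2J+1)·Δ·N² = 216/35
  k=0: +1/(0!·2!·1!·1!·2!·1!) = 1/4
  k=1: −1/(1!·1!·0!·0!·3!·2!) = -1/12
Σ = 1/6  ⇒  CG² = 216/35·1/6² = 6/35
CG = +√(6/35) = +0.414039

+0.414039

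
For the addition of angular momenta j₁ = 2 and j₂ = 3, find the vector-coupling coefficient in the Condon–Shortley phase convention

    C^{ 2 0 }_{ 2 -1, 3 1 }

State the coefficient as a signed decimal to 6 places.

+0.377964

√[5·3!1!3!/8! · 1!3!4!2!2!2!] = √(36/7)
  +(−1)^2/∏(2,1,1,2,0,1)! = 1/4  (running 1/4)
  +(−1)^3/∏(3,0,0,1,1,2)! = -1/12  (running 1/6)
⟨..|..⟩ = √(36/7)·(1/6) = +0.377964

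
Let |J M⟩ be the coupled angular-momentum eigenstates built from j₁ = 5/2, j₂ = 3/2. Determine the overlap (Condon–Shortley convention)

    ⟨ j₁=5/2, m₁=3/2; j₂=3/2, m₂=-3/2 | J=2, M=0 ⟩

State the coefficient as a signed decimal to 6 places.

triangle: 2!*3!*1!/7! = 12/5040
(j±m)!: 4!*1!*0!*3!*2!*2! = 576
prefactor² = (2J+1)*Δ*N² = 48/7
  k=0: +1/(0!*2!*1!*0!*2!*1!) = 1/4
Σ = 1/4  ⇒  CG² = 48/7*1/4² = 3/7
CG = +√(3/7) = +0.654654

+√(3/7) ≈ +0.654654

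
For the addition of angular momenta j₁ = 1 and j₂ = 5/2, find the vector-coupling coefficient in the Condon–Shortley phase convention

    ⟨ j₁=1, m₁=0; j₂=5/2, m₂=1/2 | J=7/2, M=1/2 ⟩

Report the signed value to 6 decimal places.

triangle: 0!*2!*5!/8! = 240/40320
(j±m)!: 1!*1!*3!*2!*4!*3! = 1728
prefactor² = (2J+1)*Δ*N² = 576/7
  k=0: +1/(0!*0!*1!*3!*1!*2!) = 1/12
Σ = 1/12  ⇒  CG² = 576/7*1/12² = 4/7
CG = +√(4/7) = +0.755929

+0.755929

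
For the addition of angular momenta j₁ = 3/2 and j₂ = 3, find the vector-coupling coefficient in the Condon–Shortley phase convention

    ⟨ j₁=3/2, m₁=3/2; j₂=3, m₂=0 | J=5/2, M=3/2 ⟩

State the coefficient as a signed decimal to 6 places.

+0.507093

j₁+j₂−J=2  J+j₁−j₂=1  J−j₁+j₂=4  j₁+j₂+J+1=8
(j₁±m₁, j₂±m₂, J±M) = (3,0,3,3,4,1)
P² = 1296/35
sum k=0..0:
  [0] +1/12 = 1/12
S = 1/12
C² = P²·S² = 9/35 ; C = +0.507093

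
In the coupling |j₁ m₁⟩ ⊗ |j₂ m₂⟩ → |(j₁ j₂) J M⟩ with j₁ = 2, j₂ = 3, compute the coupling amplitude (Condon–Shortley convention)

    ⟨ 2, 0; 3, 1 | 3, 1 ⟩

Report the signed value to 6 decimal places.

√[7·2!2!4!/9! · 2!2!4!2!4!2!] = √(256/15)
  +(−1)^0/∏(0,2,2,4,0,0)! = 1/96  (running 1/96)
  +(−1)^1/∏(1,1,1,3,1,1)! = -1/6  (running -5/32)
  +(−1)^2/∏(2,0,0,2,2,2)! = 1/16  (running -3/32)
⟨..|..⟩ = √(256/15)·(-3/32) = -0.387298

-0.387298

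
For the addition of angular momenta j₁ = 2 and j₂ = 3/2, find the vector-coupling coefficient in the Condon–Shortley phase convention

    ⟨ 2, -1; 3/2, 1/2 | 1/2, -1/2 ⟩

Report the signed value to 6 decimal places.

+0.547723

√[2·3!1!0!/5! · 1!3!2!1!0!1!] = √(6/5)
  +(−1)^2/∏(2,1,1,0,0,0)! = 1/2  (running 1/2)
⟨..|..⟩ = √(6/5)·(1/2) = +0.547723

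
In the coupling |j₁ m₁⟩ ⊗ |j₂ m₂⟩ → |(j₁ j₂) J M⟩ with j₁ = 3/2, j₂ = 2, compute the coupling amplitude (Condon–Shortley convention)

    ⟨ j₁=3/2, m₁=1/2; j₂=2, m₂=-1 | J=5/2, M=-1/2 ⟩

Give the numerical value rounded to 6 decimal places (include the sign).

j₁+j₂−J=1  J+j₁−j₂=2  J−j₁+j₂=3  j₁+j₂+J+1=7
(j₁±m₁, j₂±m₂, J±M) = (2,1,1,3,2,3)
P² = 72/35
sum k=0..1:
  [0] +1/2 = 1/2
  [1] −1/12 = -1/12
S = 5/12
C² = P²·S² = 5/14 ; C = +0.597614

+0.597614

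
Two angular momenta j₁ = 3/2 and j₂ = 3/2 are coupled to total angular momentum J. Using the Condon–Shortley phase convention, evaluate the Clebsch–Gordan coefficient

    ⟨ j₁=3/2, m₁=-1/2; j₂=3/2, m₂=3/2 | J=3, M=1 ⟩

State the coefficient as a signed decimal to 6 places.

+0.447214

triangle: 0!*3!*3!/7! = 36/5040
(j±m)!: 1!*2!*3!*0!*4!*2! = 576
prefactor² = (2J+1)*Δ*N² = 144/5
  k=0: +1/(0!*0!*2!*3!*1!*0!) = 1/12
Σ = 1/12  ⇒  CG² = 144/5*1/12² = 1/5
CG = +√(1/5) = +0.447214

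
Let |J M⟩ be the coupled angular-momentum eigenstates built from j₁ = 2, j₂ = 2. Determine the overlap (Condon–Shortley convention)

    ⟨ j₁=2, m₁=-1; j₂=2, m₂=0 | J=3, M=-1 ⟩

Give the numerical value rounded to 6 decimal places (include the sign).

−√(1/5) ≈ -0.447214

√[7·1!3!3!/8! · 1!3!2!2!2!4!] = √(36/5)
  +(−1)^0/∏(0,1,3,2,0,1)! = 1/12  (running 1/12)
  +(−1)^1/∏(1,0,2,1,1,2)! = -1/4  (running -1/6)
⟨..|..⟩ = √(36/5)·(-1/6) = -0.447214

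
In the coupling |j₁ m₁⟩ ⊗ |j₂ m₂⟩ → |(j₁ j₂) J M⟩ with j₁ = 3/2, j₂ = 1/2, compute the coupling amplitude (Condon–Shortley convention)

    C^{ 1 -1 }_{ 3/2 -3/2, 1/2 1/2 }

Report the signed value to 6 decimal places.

j₁+j₂−J=1  J+j₁−j₂=2  J−j₁+j₂=0  j₁+j₂+J+1=4
(j₁±m₁, j₂±m₂, J±M) = (0,3,1,0,0,2)
P² = 3
sum k=1..1:
  [1] −1/2 = -1/2
S = -1/2
C² = P²·S² = 3/4 ; C = -0.866025

-0.866025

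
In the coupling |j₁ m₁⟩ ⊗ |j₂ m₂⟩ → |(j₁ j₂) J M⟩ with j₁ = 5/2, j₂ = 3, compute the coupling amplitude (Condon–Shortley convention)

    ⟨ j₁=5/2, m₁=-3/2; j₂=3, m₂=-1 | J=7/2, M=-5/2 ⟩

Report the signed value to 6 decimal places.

−√(10/63) = -0.398410

triangle: 2!*3!*4!/10! = 288/3628800
(j±m)!: 1!*4!*2!*4!*1!*6! = 829440
prefactor² = (2J+1)*Δ*N² = 18432/35
  k=1: −1/(1!*1!*3!*1!*0!*3!) = -1/36
  k=2: +1/(2!*0!*2!*0!*1!*4!) = 1/96
Σ = -5/288  ⇒  CG² = 18432/35*(-5/288)² = 10/63
CG = −√(10/63) = -0.398410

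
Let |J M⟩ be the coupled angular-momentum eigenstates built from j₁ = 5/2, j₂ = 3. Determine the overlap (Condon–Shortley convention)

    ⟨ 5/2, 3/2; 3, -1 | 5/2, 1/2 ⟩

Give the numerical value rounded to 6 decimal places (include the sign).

√[6·3!2!3!/9! · 4!1!2!4!3!2!] = √(576/35)
  +(−1)^0/∏(0,3,1,2,1,1)! = 1/12  (running 1/12)
  +(−1)^1/∏(1,2,0,1,2,2)! = -1/8  (running -1/24)
⟨..|..⟩ = √(576/35)·(-1/24) = -0.169031

-0.169031  (= −√(1/35))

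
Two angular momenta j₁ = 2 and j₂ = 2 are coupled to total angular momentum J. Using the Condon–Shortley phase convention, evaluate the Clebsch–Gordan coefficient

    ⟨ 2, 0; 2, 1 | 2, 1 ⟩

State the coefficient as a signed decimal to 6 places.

√[5·2!2!2!/7! · 2!2!3!1!3!1!] = √(8/7)
  +(−1)^1/∏(1,1,1,2,1,0)! = -1/2  (running -1/2)
  +(−1)^2/∏(2,0,0,1,2,1)! = 1/4  (running -1/4)
⟨..|..⟩ = √(8/7)·(-1/4) = -0.267261

-0.267261  (= −√(1/14))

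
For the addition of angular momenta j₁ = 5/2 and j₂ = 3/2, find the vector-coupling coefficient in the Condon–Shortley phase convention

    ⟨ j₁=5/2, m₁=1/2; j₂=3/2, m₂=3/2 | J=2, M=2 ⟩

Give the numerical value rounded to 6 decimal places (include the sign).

√[5·2!3!1!/7! · 3!2!3!0!4!0!] = √(144/7)
  +(−1)^2/∏(2,0,0,1,3,0)! = 1/12  (running 1/12)
⟨..|..⟩ = √(144/7)·(1/12) = +0.377964

+√(1/7) ≈ +0.377964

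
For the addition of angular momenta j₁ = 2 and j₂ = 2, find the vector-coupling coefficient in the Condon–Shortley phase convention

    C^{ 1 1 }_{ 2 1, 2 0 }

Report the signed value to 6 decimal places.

-0.547723

triangle: 3!·1!·1!/6! = 6/720
(j±m)!: 3!·1!·2!·2!·2!·0! = 48
prefactor² = (2J+1)·Δ·N² = 6/5
  k=1: −1/(1!·2!·0!·1!·1!·0!) = -1/2
Σ = -1/2  ⇒  CG² = 6/5·(-1/2)² = 3/10
CG = −√(3/10) = -0.547723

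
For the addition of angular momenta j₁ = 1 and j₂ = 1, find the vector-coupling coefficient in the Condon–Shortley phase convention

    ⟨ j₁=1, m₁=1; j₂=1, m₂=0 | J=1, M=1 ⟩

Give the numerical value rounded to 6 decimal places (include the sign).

+0.707107

triangle: 1!·1!·1!/4! = 1/24
(j±m)!: 2!·0!·1!·1!·2!·0! = 4
prefactor² = (2J+1)·Δ·N² = 1/2
  k=0: +1/(0!·1!·0!·1!·1!·0!) = 1
Σ = 1  ⇒  CG² = 1/2·1² = 1/2
CG = +√(1/2) = +0.707107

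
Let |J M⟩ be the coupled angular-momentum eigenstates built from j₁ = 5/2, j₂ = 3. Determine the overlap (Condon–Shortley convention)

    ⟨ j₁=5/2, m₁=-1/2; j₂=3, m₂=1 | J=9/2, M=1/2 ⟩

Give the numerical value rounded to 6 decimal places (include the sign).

√[10·1!4!5!/11! · 2!3!4!2!5!4!] = √(92160/77)
  +(−1)^0/∏(0,1,3,4,1,1)! = 1/144  (running 1/144)
  +(−1)^1/∏(1,0,2,3,2,2)! = -1/48  (running -1/72)
⟨..|..⟩ = √(92160/77)·(-1/72) = -0.480500

-0.480500  (= −√(160/693))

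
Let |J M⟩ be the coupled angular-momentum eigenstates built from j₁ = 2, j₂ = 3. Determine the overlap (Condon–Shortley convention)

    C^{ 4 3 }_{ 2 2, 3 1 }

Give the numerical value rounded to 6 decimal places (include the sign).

triangle: 1!·3!·5!/10! = 720/3628800
(j±m)!: 4!·0!·4!·2!·7!·1! = 5806080
prefactor² = (2J+1)·Δ·N² = 10368
  k=0: +1/(0!·1!·0!·4!·3!·1!) = 1/144
Σ = 1/144  ⇒  CG² = 10368·1/144² = 1/2
CG = +√(1/2) = +0.707107

+0.707107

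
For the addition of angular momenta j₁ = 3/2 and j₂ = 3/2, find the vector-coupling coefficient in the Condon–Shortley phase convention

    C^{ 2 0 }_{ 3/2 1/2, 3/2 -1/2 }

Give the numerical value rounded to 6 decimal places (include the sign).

√[5·1!2!2!/6! · 2!1!1!2!2!2!] = √(4/9)
  +(−1)^0/∏(0,1,1,1,1,1)! = 1  (running 1)
  +(−1)^1/∏(1,0,0,0,2,2)! = -1/4  (running 3/4)
⟨..|..⟩ = √(4/9)·(3/4) = +0.500000

+0.500000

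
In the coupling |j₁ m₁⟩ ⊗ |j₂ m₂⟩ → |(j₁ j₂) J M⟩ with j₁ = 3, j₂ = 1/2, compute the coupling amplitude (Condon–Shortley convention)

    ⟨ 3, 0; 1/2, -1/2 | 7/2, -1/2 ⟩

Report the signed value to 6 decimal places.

triangle: 0!·6!·1!/8! = 720/40320
(j±m)!: 3!·3!·0!·1!·3!·4! = 5184
prefactor² = (2J+1)·Δ·N² = 5184/7
  k=0: +1/(0!·0!·3!·0!·3!·1!) = 1/36
Σ = 1/36  ⇒  CG² = 5184/7·1/36² = 4/7
CG = +√(4/7) = +0.755929

+0.755929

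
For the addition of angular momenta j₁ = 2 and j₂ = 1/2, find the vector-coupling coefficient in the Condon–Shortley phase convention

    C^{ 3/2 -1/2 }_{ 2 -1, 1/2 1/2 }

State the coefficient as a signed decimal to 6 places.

-0.774597  (= −√(3/5))

j₁+j₂−J=1  J+j₁−j₂=3  J−j₁+j₂=0  j₁+j₂+J+1=5
(j₁±m₁, j₂±m₂, J±M) = (1,3,1,0,1,2)
P² = 12/5
sum k=1..1:
  [1] −1/2 = -1/2
S = -1/2
C² = P²·S² = 3/5 ; C = -0.774597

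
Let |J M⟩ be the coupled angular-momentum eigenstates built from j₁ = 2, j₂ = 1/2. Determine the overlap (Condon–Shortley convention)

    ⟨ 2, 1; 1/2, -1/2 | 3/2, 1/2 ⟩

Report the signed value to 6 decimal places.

+√(3/5) = +0.774597

j₁+j₂−J=1  J+j₁−j₂=3  J−j₁+j₂=0  j₁+j₂+J+1=5
(j₁±m₁, j₂±m₂, J±M) = (3,1,0,1,2,1)
P² = 12/5
sum k=0..0:
  [0] +1/2 = 1/2
S = 1/2
C² = P²·S² = 3/5 ; C = +0.774597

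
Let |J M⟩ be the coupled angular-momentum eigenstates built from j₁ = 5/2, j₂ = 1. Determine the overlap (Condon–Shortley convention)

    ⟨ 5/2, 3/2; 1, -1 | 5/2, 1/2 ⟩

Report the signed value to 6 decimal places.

√[6·1!4!1!/7! · 4!1!0!2!3!2!] = √(576/35)
  +(−1)^0/∏(0,1,1,0,3,1)! = 1/6  (running 1/6)
⟨..|..⟩ = √(576/35)·(1/6) = +0.676123

+0.676123  (= +√(16/35))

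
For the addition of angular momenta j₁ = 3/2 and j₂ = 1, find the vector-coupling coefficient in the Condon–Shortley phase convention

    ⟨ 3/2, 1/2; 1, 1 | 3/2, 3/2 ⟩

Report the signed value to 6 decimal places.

-0.632456  (= −√(2/5))

√[4·1!2!1!/5! · 2!1!2!0!3!0!] = √(8/5)
  +(−1)^1/∏(1,0,0,1,2,0)! = -1/2  (running -1/2)
⟨..|..⟩ = √(8/5)·(-1/2) = -0.632456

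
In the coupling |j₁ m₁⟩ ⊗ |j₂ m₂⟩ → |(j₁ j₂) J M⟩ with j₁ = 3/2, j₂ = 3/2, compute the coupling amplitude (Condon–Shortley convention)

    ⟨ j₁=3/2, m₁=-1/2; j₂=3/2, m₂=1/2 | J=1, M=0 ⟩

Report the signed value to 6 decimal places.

√[3·2!1!1!/5! · 1!2!2!1!1!1!] = √(1/5)
  +(−1)^1/∏(1,1,1,1,0,0)! = -1  (running -1)
  +(−1)^2/∏(2,0,0,0,1,1)! = 1/2  (running -1/2)
⟨..|..⟩ = √(1/5)·(-1/2) = -0.223607

-0.223607  (= −√(1/20))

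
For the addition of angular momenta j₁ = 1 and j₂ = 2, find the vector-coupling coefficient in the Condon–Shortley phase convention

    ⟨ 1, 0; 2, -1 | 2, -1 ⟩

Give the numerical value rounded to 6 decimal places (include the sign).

√[5·1!1!3!/6! · 1!1!1!3!1!3!] = √(3/2)
  +(−1)^0/∏(0,1,1,1,0,2)! = 1/2  (running 1/2)
  +(−1)^1/∏(1,0,0,0,1,3)! = -1/6  (running 1/3)
⟨..|..⟩ = √(3/2)·(1/3) = +0.408248

+√(1/6) ≈ +0.408248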